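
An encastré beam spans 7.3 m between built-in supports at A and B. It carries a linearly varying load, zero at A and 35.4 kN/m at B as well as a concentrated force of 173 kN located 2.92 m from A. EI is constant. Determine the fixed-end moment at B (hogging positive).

M_B = 215.6 kN·m

Release both end moments; the primary structure is a simply-supported span AB with redundants M_A and M_B.
On the primary (simply-supported) span, the end slopes from the loading are:
  at A: triangular load, peak 35.4: 7w₀L³/(360EI) = 267.8/EI
  at B: triangular load, peak 35.4: w₀L³/(45EI) = 306/EI
  at A: point load 173 at a = 2.92: Pab(L + b)/(6LEI) = 590/EI
  at B: point load 173 at a = 2.92: Pab(L + a)/(6LEI) = 516.3/EI
  θ_A0 = 857.8/EI,  θ_B0 = 822.3/EI
Flexibility coefficients: a unit moment at one end gives L/(3EI) there and L/(6EI) at the far end, so f₁₁ = f₂₂ = 2.433/EI and f₁₂ = f₂₁ = 1.217/EI.
Compatibility — zero rotation at each built-in end:
  2.433 M_A + 1.217 M_B = 857.8
  1.217 M_A + 2.433 M_B = 822.3
Solving the pair gives M_A = 244.7 kN·m and M_B = 215.6 kN·m (hogging).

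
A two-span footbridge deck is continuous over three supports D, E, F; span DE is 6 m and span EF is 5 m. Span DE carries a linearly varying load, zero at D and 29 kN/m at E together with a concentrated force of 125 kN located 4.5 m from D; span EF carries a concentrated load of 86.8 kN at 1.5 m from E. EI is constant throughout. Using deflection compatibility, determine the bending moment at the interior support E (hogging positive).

Release continuity at E by inserting a hinge; the redundant is the internal moment M_E. The primary structure is two simply-supported spans DE and EF.
End slopes at the hinge E, treating each span as simply supported:
  span DE: triangular load, peak 29: w₀L³/(45EI) = 139.2/EI
  span DE: point load 125 at a = 4.5: Pab(L + a)/(6LEI) = 246.1/EI
  span EF: point load 86.8 at a = 1.5: Pab(L + b)/(6LEI) = 129.1/EI
  relative rotation θ_0 = (385.3 + 129.1)/EI = 514.4/EI
A unit hogging moment at E produces rotation L₁/(3EI) + L₂/(3EI) = 3.667/EI.
Compatibility: M_E·(L₁+L₂)/(3EI) = θ_0, giving M_E = 140.3 kN·m (hogging).

M_E = 140.3 kN·m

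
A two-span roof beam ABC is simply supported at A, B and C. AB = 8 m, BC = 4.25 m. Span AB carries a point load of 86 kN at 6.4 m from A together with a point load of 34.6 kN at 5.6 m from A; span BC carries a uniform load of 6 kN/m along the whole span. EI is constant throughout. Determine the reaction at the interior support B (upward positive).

R_B = 142.4 kN

Release continuity at B by inserting a hinge; the redundant is the internal moment M_B. The primary structure is two simply-supported spans AB and BC.
Rotations at B on the released spans (each span's end-slope, ×1/EI):
  span AB: point load 86 at a = 6.4: Pab(L + a)/(6LEI) = 264.2/EI
  span AB: point load 34.6 at a = 5.6: Pab(L + a)/(6LEI) = 131.8/EI
  span BC: UDL 6: wL³/(24EI) = 19.19/EI
  relative rotation θ_0 = (395.9 + 19.19)/EI = 415.1/EI
A unit hogging moment at B produces rotation L₁/(3EI) + L₂/(3EI) = 4.083/EI.
Compatibility: M_B·(L₁+L₂)/(3EI) = θ_0, giving M_B = 101.7 kN·m (hogging).
Span AB, ΣM about A with M_B applied at B: R_B^{AB}·8 = 744.2 + 101.7, so R_B^{AB} = 105.7 kN and R_A = 120.6 − 105.7 = 14.87 kN.
Span BC, ΣM about C: R_B^{BC}·4.25 = 54.19 + 101.7, so R_B^{BC} = 36.67 kN and R_C = 25.5 − 36.67 = -11.17 kN.
R_B = 105.7 + 36.67 = 142.4 kN.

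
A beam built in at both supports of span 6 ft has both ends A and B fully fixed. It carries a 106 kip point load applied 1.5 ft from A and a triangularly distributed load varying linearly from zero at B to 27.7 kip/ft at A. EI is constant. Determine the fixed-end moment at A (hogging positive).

Take the two fixed-end moments M_A, M_B as redundants; the released structure is the simple span AB.
Simple-span end rotations at A and B under the given loads:
  at A: point load 106 at a = 1.5: Pab(L + b)/(6LEI) = 208.7/EI
  at B: point load 106 at a = 1.5: Pab(L + a)/(6LEI) = 149.1/EI
  at A: triangular load, peak 27.7: w₀L³/(45EI) = 133/EI
  at B: triangular load, peak 27.7: 7w₀L³/(360EI) = 116.3/EI
  θ_A0 = 341.6/EI,  θ_B0 = 265.4/EI
Flexibility coefficients: a unit moment at one end gives L/(3EI) there and L/(6EI) at the far end, so f₁₁ = f₂₂ = 2/EI and f₁₂ = f₂₁ = 1/EI.
Compatibility — zero rotation at each built-in end:
  2 M_A + 1 M_B = 341.6
  1 M_A + 2 M_B = 265.4
Solving the pair gives M_A = 139.3 kip·ft and M_B = 63.05 kip·ft (hogging).

M_A = 139.3 kip·ft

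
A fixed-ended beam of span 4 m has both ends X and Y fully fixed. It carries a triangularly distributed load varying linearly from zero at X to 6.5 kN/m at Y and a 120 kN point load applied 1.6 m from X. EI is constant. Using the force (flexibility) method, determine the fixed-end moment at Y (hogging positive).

Release both end moments; the primary structure is a simply-supported span XY with redundants M_X and M_Y.
Simple-span end rotations at X and Y under the given loads:
  at X: triangular load, peak 6.5: 7w₀L³/(360EI) = 8.089/EI
  at Y: triangular load, peak 6.5: w₀L³/(45EI) = 9.244/EI
  at X: point load 120 at a = 1.6: Pab(L + b)/(6LEI) = 122.9/EI
  at Y: point load 120 at a = 1.6: Pab(L + a)/(6LEI) = 107.5/EI
  θ_X0 = 131/EI,  θ_Y0 = 116.8/EI
Flexibility coefficients: a unit moment at one end gives L/(3EI) there and L/(6EI) at the far end, so f₁₁ = f₂₂ = 1.333/EI and f₁₂ = f₂₁ = 0.6667/EI.
Compatibility — zero rotation at each built-in end:
  1.333 M_X + 0.6667 M_Y = 131
  0.6667 M_X + 1.333 M_Y = 116.8
Solving the pair gives M_X = 72.59 kN·m and M_Y = 51.28 kN·m (hogging).

M_Y = 51.28 kN·m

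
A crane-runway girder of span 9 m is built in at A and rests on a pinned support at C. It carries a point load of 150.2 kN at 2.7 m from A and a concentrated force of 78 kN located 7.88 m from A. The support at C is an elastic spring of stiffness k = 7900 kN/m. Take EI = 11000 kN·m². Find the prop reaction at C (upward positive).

R_C = 81.3 kN

Take the reaction at C as the redundant and release it; the primary structure is a cantilever fixed at A.
Primary-structure tip deflection at C by superposition:
  point load 150.2 at a = 2.7: Pa²(3L − a)/(6EI) = 4435/EI
  point load 78 at a = 7.88: Pa²(3L − a)/(6EI) = 15434/EI
  δ_0 = 19869/EI
Flexibility coefficient — unit upward force at C: δ_{CC} = L³/(3EI) = 243/EI.
With EI = 11000 kN·m²: δ_0 = 1.8063 m and δ_{CC} = 0.022091 m/kN.
Compatibility — the spring shortens by R_C/k under the reaction it provides: δ_0 − R_C·δ_{CC} = R_C/k. With 1/k = 0.000127 m/kN, R_C = δ_0 / (δ_{CC} + 1/k) = 1.8063 / (0.022091 + 0.000127) = 81.3 kN.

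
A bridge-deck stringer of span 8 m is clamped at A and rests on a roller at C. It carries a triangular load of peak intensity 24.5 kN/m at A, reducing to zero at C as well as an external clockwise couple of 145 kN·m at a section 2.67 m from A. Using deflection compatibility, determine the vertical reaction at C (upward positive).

Choose R_C as the redundant. The primary structure is the cantilever fixed at A.
Deflection at C on the released cantilever, summing each load's contribution:
  triangular load, peak 24.5 at the fixed end: w₀L⁴/(30EI) = 3345/EI
  clockwise couple 145 at a = 2.67: M₀a(2L − a)/(2EI) = 2580/EI
  δ_0 = 5925/EI
Tip deflection under a unit load at C: L³/(3EI) = 170.7/EI.
Compatibility at C: δ_0 − R_C·δ_{CC} = 0, so R_C = 5925/170.7 = 34.72 kN.

R_C = 34.72 kN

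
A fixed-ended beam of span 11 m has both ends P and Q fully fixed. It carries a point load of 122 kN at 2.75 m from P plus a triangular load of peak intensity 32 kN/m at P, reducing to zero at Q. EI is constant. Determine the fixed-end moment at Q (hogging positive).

Take the two fixed-end moments M_P, M_Q as redundants; the released structure is the simple span PQ.
Simple-span end rotations at P and Q under the given loads:
  at P: point load 122 at a = 2.75: Pab(L + b)/(6LEI) = 807.3/EI
  at Q: point load 122 at a = 2.75: Pab(L + a)/(6LEI) = 576.6/EI
  at P: triangular load, peak 32: w₀L³/(45EI) = 946.5/EI
  at Q: triangular load, peak 32: 7w₀L³/(360EI) = 828.2/EI
  θ_P0 = 1754/EI,  θ_Q0 = 1405/EI
Flexibility coefficients: a unit moment at one end gives L/(3EI) there and L/(6EI) at the far end, so f₁₁ = f₂₂ = 3.667/EI and f₁₂ = f₂₁ = 1.833/EI.
Compatibility — zero rotation at each built-in end:
  3.667 M_P + 1.833 M_Q = 1754
  1.833 M_P + 3.667 M_Q = 1405
Solving the pair gives M_P = 382.3 kN·m and M_Q = 192 kN·m (hogging).

M_Q = 192 kN·m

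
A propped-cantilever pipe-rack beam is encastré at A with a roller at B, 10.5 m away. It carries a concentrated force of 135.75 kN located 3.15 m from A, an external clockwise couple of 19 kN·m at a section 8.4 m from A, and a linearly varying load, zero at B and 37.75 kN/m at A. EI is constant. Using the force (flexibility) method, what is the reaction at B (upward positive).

Release the roller at B. Primary structure: cantilever fixed at A.
Primary-structure tip deflection at B by superposition:
  point load 135.75 at a = 3.15: Pa²(3L − a)/(6EI) = 6364/EI
  clockwise couple 19 at a = 8.4: M₀a(2L − a)/(2EI) = 1005/EI
  triangular load, peak 37.75 at the fixed end: w₀L⁴/(30EI) = 15295/EI
  δ_0 = 22665/EI
Tip deflection under a unit load at B: L³/(3EI) = 385.9/EI.
The prop prevents deflection at B: R_B = δ_0/δ_{BB} = 22665/385.9 = 58.74 kN.

R_B = 58.74 kN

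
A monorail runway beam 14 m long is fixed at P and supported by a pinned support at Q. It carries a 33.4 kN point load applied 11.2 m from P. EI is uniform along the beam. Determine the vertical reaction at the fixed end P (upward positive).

R_P = 9.886 kN

Release the roller at Q. Primary structure: cantilever fixed at P.
Free-end deflection of the primary structure under the applied loading (downward +):
  point load 33.4 at a = 11.2: Pa²(3L − a)/(6EI) = 21507/EI
Tip deflection under a unit load at Q: L³/(3EI) = 914.7/EI.
The prop prevents deflection at Q: R_Q = δ_0/δ_{QQ} = 21507/914.7 = 23.51 kN.
Vertical equilibrium: R_P = ΣP − R_Q = 33.4 − 23.51 = 9.886 kN.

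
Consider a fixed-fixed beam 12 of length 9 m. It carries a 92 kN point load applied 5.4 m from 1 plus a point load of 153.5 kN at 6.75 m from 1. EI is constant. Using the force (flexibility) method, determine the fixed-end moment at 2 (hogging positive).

M_2 = 313.5 kN·m

Take the two fixed-end moments M_1, M_2 as redundants; the released structure is the simple span 12.
End rotations of the released simple span under the applied load (×1/EI):
  at 1: point load 92 at a = 5.4: Pab(L + b)/(6LEI) = 417.3/EI
  at 2: point load 92 at a = 5.4: Pab(L + a)/(6LEI) = 476.9/EI
  at 1: point load 153.5 at a = 6.75: Pab(L + b)/(6LEI) = 485.7/EI
  at 2: point load 153.5 at a = 6.75: Pab(L + a)/(6LEI) = 680/EI
  θ_10 = 903/EI,  θ_20 = 1157/EI
Flexibility coefficients: a unit moment at one end gives L/(3EI) there and L/(6EI) at the far end, so f₁₁ = f₂₂ = 3/EI and f₁₂ = f₂₁ = 1.5/EI.
Compatibility — zero rotation at each built-in end:
  3 M_1 + 1.5 M_2 = 903
  1.5 M_1 + 3 M_2 = 1157
Solving the pair gives M_1 = 144.2 kN·m and M_2 = 313.5 kN·m (hogging).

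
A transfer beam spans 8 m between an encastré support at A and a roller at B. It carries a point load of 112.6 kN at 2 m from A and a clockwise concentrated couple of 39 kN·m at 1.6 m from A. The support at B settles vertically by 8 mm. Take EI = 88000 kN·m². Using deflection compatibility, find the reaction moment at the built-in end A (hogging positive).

Release the roller at B. Primary structure: cantilever fixed at A.
Primary-structure tip deflection at B by superposition:
  point load 112.6 at a = 2: Pa²(3L − a)/(6EI) = 1651/EI
  clockwise couple 39 at a = 1.6: M₀a(2L − a)/(2EI) = 449.3/EI
  δ_0 = 2101/EI
Flexibility coefficient — unit upward force at B: δ_{BB} = L³/(3EI) = 170.7/EI.
With EI = 88000 kN·m²: δ_0 = 0.023872 m and δ_{BB} = 0.001939 m/kN.
Compatibility — the beam at B must follow the support down by 0.008 m: δ_0 − R_B·δ_{BB} = 0.008, so R_B = (0.023872 − 0.008)/0.001939 = 8.184 kN.
Moment equilibrium about A: M_A = Σ(load moments about A) − R_B·L = 264.2 − 8.184×8 = 198.7 kN·m.

M_A = 198.7 kN·m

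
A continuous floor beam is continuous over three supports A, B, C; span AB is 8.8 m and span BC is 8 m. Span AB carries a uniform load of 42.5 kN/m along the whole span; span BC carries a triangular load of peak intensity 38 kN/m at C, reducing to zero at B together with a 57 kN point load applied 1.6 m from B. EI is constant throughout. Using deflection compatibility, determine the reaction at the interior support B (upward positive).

R_B = 358.3 kN

Take M_B as the redundant. Released structure: two simple spans AB and BC with a hinge at B.
End slopes at the hinge B, treating each span as simply supported:
  span AB: UDL 42.5: wL³/(24EI) = 1207/EI
  span BC: triangular load, peak 38: 7w₀L³/(360EI) = 378.3/EI
  span BC: point load 57 at a = 1.6: Pab(L + b)/(6LEI) = 175.1/EI
  relative rotation θ_0 = (1207 + 553.4)/EI = 1760/EI
A unit hogging moment at B produces rotation L₁/(3EI) + L₂/(3EI) = 5.6/EI.
Slope continuity at B: θ_0 = M_B·5.6/EI, so M_B = 1760/5.6 = 314.3 kN·m (hogging).
Span AB, ΣM about A with M_B applied at B: R_B^{AB}·8.8 = 1646 + 314.3, so R_B^{AB} = 222.7 kN and R_A = 374 − 222.7 = 151.3 kN.
Span BC, ΣM about C: R_B^{BC}·8 = 770.1 + 314.3, so R_B^{BC} = 135.6 kN and R_C = 209 − 135.6 = 73.44 kN.
R_B = 222.7 + 135.6 = 358.3 kN.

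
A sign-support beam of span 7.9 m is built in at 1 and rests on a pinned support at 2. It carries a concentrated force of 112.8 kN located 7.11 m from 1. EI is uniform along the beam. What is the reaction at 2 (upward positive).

Take the reaction at 2 as the redundant and release it; the primary structure is a cantilever fixed at 1.
Downward deflection at the released point 2 due to the loads:
  point load 112.8 at a = 7.11: Pa²(3L − a)/(6EI) = 15767/EI
Tip deflection under a unit load at 2: L³/(3EI) = 164.3/EI.
The prop prevents deflection at 2: R_2 = δ_0/δ_{22} = 15767/164.3 = 95.94 kN.

R_2 = 95.94 kN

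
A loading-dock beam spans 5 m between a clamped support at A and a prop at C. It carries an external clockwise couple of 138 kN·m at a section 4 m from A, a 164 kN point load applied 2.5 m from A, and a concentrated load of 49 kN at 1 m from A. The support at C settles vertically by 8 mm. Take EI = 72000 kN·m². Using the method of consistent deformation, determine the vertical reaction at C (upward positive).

Remove the prop at C; the released (primary) structure is a cantilever built in at A.
Deflection at C on the released cantilever, summing each load's contribution:
  clockwise couple 138 at a = 4: M₀a(2L − a)/(2EI) = 1656/EI
  point load 164 at a = 2.5: Pa²(3L − a)/(6EI) = 2135/EI
  point load 49 at a = 1: Pa²(3L − a)/(6EI) = 114.3/EI
  δ_0 = 3906/EI
Flexibility coefficient — unit upward force at C: δ_{CC} = L³/(3EI) = 41.67/EI.
With EI = 72000 kN·m²: δ_0 = 0.054247 m and δ_{CC} = 0.000579 m/kN.
Compatibility — the beam at C must follow the support down by 0.008 m: δ_0 − R_C·δ_{CC} = 0.008, so R_C = (0.054247 − 0.008)/0.000579 = 79.91 kN.

R_C = 79.91 kN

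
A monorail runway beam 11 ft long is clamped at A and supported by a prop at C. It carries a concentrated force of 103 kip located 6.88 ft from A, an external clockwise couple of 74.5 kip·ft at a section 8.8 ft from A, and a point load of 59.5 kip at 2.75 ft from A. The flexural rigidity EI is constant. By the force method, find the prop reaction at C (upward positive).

Take the reaction at C as the redundant and release it; the primary structure is a cantilever fixed at A.
Deflection at C on the released cantilever, summing each load's contribution:
  point load 103 at a = 6.88: Pa²(3L − a)/(6EI) = 21224/EI
  clockwise couple 74.5 at a = 8.8: M₀a(2L − a)/(2EI) = 4327/EI
  point load 59.5 at a = 2.75: Pa²(3L − a)/(6EI) = 2269/EI
  δ_0 = 27820/EI
Tip deflection under a unit load at C: L³/(3EI) = 443.7/EI.
The prop prevents deflection at C: R_C = δ_0/δ_{CC} = 27820/443.7 = 62.7 kip.

R_C = 62.7 kip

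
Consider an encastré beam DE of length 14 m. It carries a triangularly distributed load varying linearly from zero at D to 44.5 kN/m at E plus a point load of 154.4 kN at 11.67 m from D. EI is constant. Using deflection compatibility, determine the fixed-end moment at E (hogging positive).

M_E = 686.1 kN·m

Release both end moments; the primary structure is a simply-supported span DE with redundants M_D and M_E.
Simple-span end rotations at D and E under the given loads:
  at D: triangular load, peak 44.5: 7w₀L³/(360EI) = 2374/EI
  at E: triangular load, peak 44.5: w₀L³/(45EI) = 2714/EI
  at D: point load 154.4 at a = 11.67: Pab(L + b)/(6LEI) = 816.2/EI
  at E: point load 154.4 at a = 11.67: Pab(L + a)/(6LEI) = 1283/EI
  θ_D0 = 3190/EI,  θ_E0 = 3996/EI
Flexibility coefficients: a unit moment at one end gives L/(3EI) there and L/(6EI) at the far end, so f₁₁ = f₂₂ = 4.667/EI and f₁₂ = f₂₁ = 2.333/EI.
Compatibility — zero rotation at each built-in end:
  4.667 M_D + 2.333 M_E = 3190
  2.333 M_D + 4.667 M_E = 3996
Solving the pair gives M_D = 340.6 kN·m and M_E = 686.1 kN·m (hogging).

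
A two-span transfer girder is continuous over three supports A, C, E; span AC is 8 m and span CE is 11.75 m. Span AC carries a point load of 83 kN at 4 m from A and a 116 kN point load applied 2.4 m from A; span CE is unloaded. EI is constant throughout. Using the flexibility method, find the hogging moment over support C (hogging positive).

M_C = 101.7 kN·m

Take M_C as the redundant. Released structure: two simple spans AC and CE with a hinge at C.
End slopes at the hinge C, treating each span as simply supported:
  span AC: point load 83 at a = 4: Pab(L + a)/(6LEI) = 332/EI
  span AC: point load 116 at a = 2.4: Pab(L + a)/(6LEI) = 337.8/EI
  relative rotation θ_0 = (669.8 + 0)/EI = 669.8/EI
A unit hogging moment at C produces rotation L₁/(3EI) + L₂/(3EI) = 6.583/EI.
Slope continuity at C: θ_0 = M_C·6.583/EI, so M_C = 669.8/6.583 = 101.7 kN·m (hogging).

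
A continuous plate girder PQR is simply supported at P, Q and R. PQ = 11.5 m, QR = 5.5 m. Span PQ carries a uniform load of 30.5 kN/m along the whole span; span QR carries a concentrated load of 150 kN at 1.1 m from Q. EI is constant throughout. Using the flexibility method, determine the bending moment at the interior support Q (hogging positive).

Insert a hinge at Q; M_Q is the redundant, and each span becomes simply supported.
Rotations at Q on the released spans (each span's end-slope, ×1/EI):
  span PQ: UDL 30.5: wL³/(24EI) = 1933/EI
  span QR: point load 150 at a = 1.1: Pab(L + b)/(6LEI) = 217.8/EI
  relative rotation θ_0 = (1933 + 217.8)/EI = 2151/EI
A unit hogging moment at Q produces rotation L₁/(3EI) + L₂/(3EI) = 5.667/EI.
Compatibility: M_Q·(L₁+L₂)/(3EI) = θ_0, giving M_Q = 379.5 kN·m (hogging).

M_Q = 379.5 kN·m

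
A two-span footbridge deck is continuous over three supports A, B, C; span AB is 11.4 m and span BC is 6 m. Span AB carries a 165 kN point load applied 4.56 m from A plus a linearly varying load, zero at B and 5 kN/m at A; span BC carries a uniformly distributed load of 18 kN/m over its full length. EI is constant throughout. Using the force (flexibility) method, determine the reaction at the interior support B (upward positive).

R_B = 195.6 kN

Release continuity at B by inserting a hinge; the redundant is the internal moment M_B. The primary structure is two simply-supported spans AB and BC.
Discontinuity in slope at B on the released structure — sum the simple-span end rotations:
  span AB: point load 165 at a = 4.56: Pab(L + a)/(6LEI) = 1201/EI
  span AB: triangular load, peak 5: 7w₀L³/(360EI) = 144/EI
  span BC: UDL 18: wL³/(24EI) = 162/EI
  relative rotation θ_0 = (1345 + 162)/EI = 1507/EI
A unit hogging moment at B produces rotation L₁/(3EI) + L₂/(3EI) = 5.8/EI.
Slope continuity at B: θ_0 = M_B·5.8/EI, so M_B = 1507/5.8 = 259.8 kN·m (hogging).
Span AB, ΣM about A with M_B applied at B: R_B^{AB}·11.4 = 860.7 + 259.8, so R_B^{AB} = 98.29 kN and R_A = 193.5 − 98.29 = 95.21 kN.
Span BC, ΣM about C: R_B^{BC}·6 = 324 + 259.8, so R_B^{BC} = 97.3 kN and R_C = 108 − 97.3 = 10.7 kN.
R_B = 98.29 + 97.3 = 195.6 kN.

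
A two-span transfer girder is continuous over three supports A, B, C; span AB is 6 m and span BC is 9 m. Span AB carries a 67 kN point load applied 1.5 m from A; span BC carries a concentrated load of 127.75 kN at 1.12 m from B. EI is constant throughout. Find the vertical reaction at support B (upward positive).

Release continuity at B by inserting a hinge; the redundant is the internal moment M_B. The primary structure is two simply-supported spans AB and BC.
Discontinuity in slope at B on the released structure — sum the simple-span end rotations:
  span AB: point load 67 at a = 1.5: Pab(L + a)/(6LEI) = 94.22/EI
  span BC: point load 127.75 at a = 1.12: Pab(L + b)/(6LEI) = 352.4/EI
  relative rotation θ_0 = (94.22 + 352.4)/EI = 446.7/EI
A unit hogging moment at B produces rotation L₁/(3EI) + L₂/(3EI) = 5/EI.
Compatibility: M_B·(L₁+L₂)/(3EI) = θ_0, giving M_B = 89.33 kN·m (hogging).
Span AB, ΣM about A with M_B applied at B: R_B^{AB}·6 = 100.5 + 89.33, so R_B^{AB} = 31.64 kN and R_A = 67 − 31.64 = 35.36 kN.
Span BC, ΣM about C: R_B^{BC}·9 = 1007 + 89.33, so R_B^{BC} = 121.8 kN and R_C = 127.8 − 121.8 = 5.972 kN.
R_B = 31.64 + 121.8 = 153.4 kN.

R_B = 153.4 kN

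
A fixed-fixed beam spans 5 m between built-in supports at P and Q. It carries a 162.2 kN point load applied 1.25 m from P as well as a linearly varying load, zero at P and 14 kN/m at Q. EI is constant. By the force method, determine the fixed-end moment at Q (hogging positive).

M_Q = 55.52 kN·m

Take the two fixed-end moments M_P, M_Q as redundants; the released structure is the simple span PQ.
On the primary (simply-supported) span, the end slopes from the loading are:
  at P: point load 162.2 at a = 1.25: Pab(L + b)/(6LEI) = 221.8/EI
  at Q: point load 162.2 at a = 1.25: Pab(L + a)/(6LEI) = 158.4/EI
  at P: triangular load, peak 14: 7w₀L³/(360EI) = 34.03/EI
  at Q: triangular load, peak 14: w₀L³/(45EI) = 38.89/EI
  θ_P0 = 255.8/EI,  θ_Q0 = 197.3/EI
Flexibility coefficients: a unit moment at one end gives L/(3EI) there and L/(6EI) at the far end, so f₁₁ = f₂₂ = 1.667/EI and f₁₂ = f₂₁ = 0.8333/EI.
Compatibility — zero rotation at each built-in end:
  1.667 M_P + 0.8333 M_Q = 255.8
  0.8333 M_P + 1.667 M_Q = 197.3
Solving the pair gives M_P = 125.7 kN·m and M_Q = 55.52 kN·m (hogging).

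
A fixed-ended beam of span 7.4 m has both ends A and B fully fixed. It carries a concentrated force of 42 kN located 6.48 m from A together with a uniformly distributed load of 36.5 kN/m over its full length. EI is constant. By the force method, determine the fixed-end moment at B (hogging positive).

M_B = 196.2 kN·m

Take the two fixed-end moments M_A, M_B as redundants; the released structure is the simple span AB.
On the primary (simply-supported) span, the end slopes from the loading are:
  at A: point load 42 at a = 6.48: Pab(L + b)/(6LEI) = 46.92/EI
  at B: point load 42 at a = 6.48: Pab(L + a)/(6LEI) = 78.27/EI
  at A: UDL 36.5: wL³/(24EI) = 616.3/EI
  at B: UDL 36.5: wL³/(24EI) = 616.3/EI
  θ_A0 = 663.2/EI,  θ_B0 = 694.6/EI
Flexibility coefficients: a unit moment at one end gives L/(3EI) there and L/(6EI) at the far end, so f₁₁ = f₂₂ = 2.467/EI and f₁₂ = f₂₁ = 1.233/EI.
Compatibility — zero rotation at each built-in end:
  2.467 M_A + 1.233 M_B = 663.2
  1.233 M_A + 2.467 M_B = 694.6
Solving the pair gives M_A = 170.8 kN·m and M_B = 196.2 kN·m (hogging).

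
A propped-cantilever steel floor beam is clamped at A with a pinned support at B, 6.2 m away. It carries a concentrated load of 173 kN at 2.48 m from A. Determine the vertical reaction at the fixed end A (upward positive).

R_A = 137 kN

Choose R_B as the redundant. The primary structure is the cantilever fixed at A.
Downward deflection at the released point B due to the loads:
  point load 173 at a = 2.48: Pa²(3L − a)/(6EI) = 2859/EI
Flexibility coefficient — unit upward force at B: δ_{BB} = L³/(3EI) = 79.44/EI.
Compatibility at B: δ_0 − R_B·δ_{BB} = 0, so R_B = 2859/79.44 = 35.98 kN.
Vertical equilibrium: R_A = ΣP − R_B = 173 − 35.98 = 137 kN.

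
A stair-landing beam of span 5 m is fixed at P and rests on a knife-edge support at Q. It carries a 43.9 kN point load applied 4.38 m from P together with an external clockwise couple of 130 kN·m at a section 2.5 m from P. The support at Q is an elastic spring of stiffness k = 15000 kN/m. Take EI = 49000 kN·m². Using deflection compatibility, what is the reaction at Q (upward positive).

Choose R_Q as the redundant. The primary structure is the cantilever fixed at P.
Primary-structure tip deflection at Q by superposition:
  point load 43.9 at a = 4.38: Pa²(3L − a)/(6EI) = 1491/EI
  clockwise couple 130 at a = 2.5: M₀a(2L − a)/(2EI) = 1219/EI
  δ_0 = 2709/EI
Tip deflection under a unit load at Q: L³/(3EI) = 41.67/EI.
With EI = 49000 kN·m²: δ_0 = 0.055295 m and δ_{QQ} = 0.00085 m/kN.
Compatibility — the spring shortens by R_Q/k under the reaction it provides: δ_0 − R_Q·δ_{QQ} = R_Q/k. With 1/k = 0.000067 m/kN, R_Q = δ_0 / (δ_{QQ} + 1/k) = 0.055295 / (0.00085 + 0.000067) = 60.3 kN.

R_Q = 60.3 kN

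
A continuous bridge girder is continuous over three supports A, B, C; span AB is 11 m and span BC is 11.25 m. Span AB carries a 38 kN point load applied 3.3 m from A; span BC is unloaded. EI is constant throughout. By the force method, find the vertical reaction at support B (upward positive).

Insert a hinge at B; M_B is the redundant, and each span becomes simply supported.
Rotations at B on the released spans (each span's end-slope, ×1/EI):
  span AB: point load 38 at a = 3.3: Pab(L + a)/(6LEI) = 209.2/EI
  relative rotation θ_0 = (209.2 + 0)/EI = 209.2/EI
A unit hogging moment at B produces rotation L₁/(3EI) + L₂/(3EI) = 7.417/EI.
Slope continuity at B: θ_0 = M_B·7.417/EI, so M_B = 209.2/7.417 = 28.21 kN·m (hogging).
Span AB, ΣM about A with M_B applied at B: R_B^{AB}·11 = 125.4 + 28.21, so R_B^{AB} = 13.96 kN and R_A = 38 − 13.96 = 24.04 kN.
Span BC, ΣM about C: R_B^{BC}·11.25 = 0 + 28.21, so R_B^{BC} = 2.507 kN and R_C = 0 − 2.507 = -2.507 kN.
R_B = 13.96 + 2.507 = 16.47 kN.

R_B = 16.47 kN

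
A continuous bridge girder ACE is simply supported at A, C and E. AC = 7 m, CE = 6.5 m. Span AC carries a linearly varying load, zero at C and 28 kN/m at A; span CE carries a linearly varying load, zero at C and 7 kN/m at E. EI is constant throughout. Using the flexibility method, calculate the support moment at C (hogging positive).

M_C = 49.81 kN·m

Take M_C as the redundant. Released structure: two simple spans AC and CE with a hinge at C.
Rotations at C on the released spans (each span's end-slope, ×1/EI):
  span AC: triangular load, peak 28: 7w₀L³/(360EI) = 186.7/EI
  span CE: triangular load, peak 7: 7w₀L³/(360EI) = 37.38/EI
  relative rotation θ_0 = (186.7 + 37.38)/EI = 224.1/EI
A unit hogging moment at C produces rotation L₁/(3EI) + L₂/(3EI) = 4.5/EI.
Slope continuity at C: θ_0 = M_C·4.5/EI, so M_C = 224.1/4.5 = 49.81 kN·m (hogging).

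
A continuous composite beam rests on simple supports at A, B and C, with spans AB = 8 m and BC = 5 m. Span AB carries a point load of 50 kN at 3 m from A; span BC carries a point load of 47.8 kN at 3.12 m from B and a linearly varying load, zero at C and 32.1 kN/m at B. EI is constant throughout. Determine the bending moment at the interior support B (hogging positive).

Insert a hinge at B; M_B is the redundant, and each span becomes simply supported.
End slopes at the hinge B, treating each span as simply supported:
  span AB: point load 50 at a = 3: Pab(L + a)/(6LEI) = 171.9/EI
  span BC: point load 47.8 at a = 3.12: Pab(L + b)/(6LEI) = 64.3/EI
  span BC: triangular load, peak 32.1: w₀L³/(45EI) = 89.17/EI
  relative rotation θ_0 = (171.9 + 153.5)/EI = 325.3/EI
A unit hogging moment at B produces rotation L₁/(3EI) + L₂/(3EI) = 4.333/EI.
Compatibility: M_B·(L₁+L₂)/(3EI) = θ_0, giving M_B = 75.08 kN·m (hogging).

M_B = 75.08 kN·m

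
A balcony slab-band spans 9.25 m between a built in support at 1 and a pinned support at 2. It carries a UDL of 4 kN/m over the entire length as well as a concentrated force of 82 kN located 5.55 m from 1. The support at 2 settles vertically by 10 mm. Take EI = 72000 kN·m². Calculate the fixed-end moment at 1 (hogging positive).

Release the roller at 2. Primary structure: cantilever fixed at 1.
Deflection at 2 on the released cantilever, summing each load's contribution:
  UDL 4: wL⁴/(8EI) = 3660/EI
  point load 82 at a = 5.55: Pa²(3L − a)/(6EI) = 9345/EI
  δ_0 = 13006/EI
Flexibility coefficient — unit upward force at 2: δ_{22} = L³/(3EI) = 263.8/EI.
With EI = 72000 kN·m²: δ_0 = 0.18064 m and δ_{22} = 0.003664 m/kN.
Compatibility — the beam at 2 must follow the support down by 0.01 m: δ_0 − R_2·δ_{22} = 0.01, so R_2 = (0.18064 − 0.01)/0.003664 = 46.57 kN.
Moment equilibrium about 1: M_1 = Σ(load moments about 1) − R_2·L = 626.2 − 46.57×9.25 = 195.5 kN·m.

M_1 = 195.5 kN·m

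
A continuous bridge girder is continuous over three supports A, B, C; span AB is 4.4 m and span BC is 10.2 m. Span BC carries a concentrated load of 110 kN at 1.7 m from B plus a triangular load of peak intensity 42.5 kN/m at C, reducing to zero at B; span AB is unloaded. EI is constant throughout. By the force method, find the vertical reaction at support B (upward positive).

Insert a hinge at B; M_B is the redundant, and each span becomes simply supported.
End slopes at the hinge B, treating each span as simply supported:
  span BC: point load 110 at a = 1.7: Pab(L + b)/(6LEI) = 485.7/EI
  span BC: triangular load, peak 42.5: 7w₀L³/(360EI) = 877/EI
  relative rotation θ_0 = (0 + 1363)/EI = 1363/EI
A unit hogging moment at B produces rotation L₁/(3EI) + L₂/(3EI) = 4.867/EI.
Slope continuity at B: θ_0 = M_B·4.867/EI, so M_B = 1363/4.867 = 280 kN·m (hogging).
Span AB, ΣM about A with M_B applied at B: R_B^{AB}·4.4 = 0 + 280, so R_B^{AB} = 63.64 kN and R_A = 0 − 63.64 = -63.64 kN.
Span BC, ΣM about C: R_B^{BC}·10.2 = 1672 + 280, so R_B^{BC} = 191.4 kN and R_C = 326.8 − 191.4 = 135.4 kN.
R_B = 63.64 + 191.4 = 255 kN.

R_B = 255 kN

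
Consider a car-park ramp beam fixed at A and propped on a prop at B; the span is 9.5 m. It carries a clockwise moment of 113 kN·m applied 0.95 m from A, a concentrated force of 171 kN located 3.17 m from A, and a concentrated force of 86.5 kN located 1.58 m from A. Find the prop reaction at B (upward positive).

R_B = 32.16 kN

Take the reaction at B as the redundant and release it; the primary structure is a cantilever fixed at A.
Deflection at B on the released cantilever, summing each load's contribution:
  clockwise couple 113 at a = 0.95: M₀a(2L − a)/(2EI) = 968.8/EI
  point load 171 at a = 3.17: Pa²(3L − a)/(6EI) = 7254/EI
  point load 86.5 at a = 1.58: Pa²(3L − a)/(6EI) = 968.8/EI
  δ_0 = 9192/EI
Flexibility coefficient — unit upward force at B: δ_{BB} = L³/(3EI) = 285.8/EI.
Compatibility at B: δ_0 − R_B·δ_{BB} = 0, so R_B = 9192/285.8 = 32.16 kN.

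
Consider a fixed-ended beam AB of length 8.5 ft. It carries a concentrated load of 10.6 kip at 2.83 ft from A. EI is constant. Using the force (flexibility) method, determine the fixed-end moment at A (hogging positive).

Release both end moments; the primary structure is a simply-supported span AB with redundants M_A and M_B.
On the primary (simply-supported) span, the end slopes from the loading are:
  at A: point load 10.6 at a = 2.83: Pab(L + b)/(6LEI) = 47.26/EI
  at B: point load 10.6 at a = 2.83: Pab(L + a)/(6LEI) = 37.79/EI
  θ_A0 = 47.26/EI,  θ_B0 = 37.79/EI
Flexibility coefficients: a unit moment at one end gives L/(3EI) there and L/(6EI) at the far end, so f₁₁ = f₂₂ = 2.833/EI and f₁₂ = f₂₁ = 1.417/EI.
Compatibility — zero rotation at each built-in end:
  2.833 M_A + 1.417 M_B = 47.26
  1.417 M_A + 2.833 M_B = 37.79
Solving the pair gives M_A = 13.35 kip·ft and M_B = 6.662 kip·ft (hogging).

M_A = 13.35 kip·ft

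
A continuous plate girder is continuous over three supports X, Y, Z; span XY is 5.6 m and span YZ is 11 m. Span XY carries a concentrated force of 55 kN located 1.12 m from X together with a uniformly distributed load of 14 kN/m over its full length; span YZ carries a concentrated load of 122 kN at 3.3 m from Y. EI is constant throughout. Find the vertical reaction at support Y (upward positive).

R_Y = 186.1 kN

Release continuity at Y by inserting a hinge; the redundant is the internal moment M_Y. The primary structure is two simply-supported spans XY and YZ.
Rotations at Y on the released spans (each span's end-slope, ×1/EI):
  span XY: point load 55 at a = 1.12: Pab(L + a)/(6LEI) = 55.19/EI
  span XY: UDL 14: wL³/(24EI) = 102.4/EI
  span YZ: point load 122 at a = 3.3: Pab(L + b)/(6LEI) = 878.3/EI
  relative rotation θ_0 = (157.6 + 878.3)/EI = 1036/EI
A unit hogging moment at Y produces rotation L₁/(3EI) + L₂/(3EI) = 5.533/EI.
Slope continuity at Y: θ_0 = M_Y·5.533/EI, so M_Y = 1036/5.533 = 187.2 kN·m (hogging).
Span XY, ΣM about X with M_Y applied at Y: R_Y^{XY}·5.6 = 281.1 + 187.2, so R_Y^{XY} = 83.63 kN and R_X = 133.4 − 83.63 = 49.77 kN.
Span YZ, ΣM about Z: R_Y^{YZ}·11 = 939.4 + 187.2, so R_Y^{YZ} = 102.4 kN and R_Z = 122 − 102.4 = 19.58 kN.
R_Y = 83.63 + 102.4 = 186.1 kN.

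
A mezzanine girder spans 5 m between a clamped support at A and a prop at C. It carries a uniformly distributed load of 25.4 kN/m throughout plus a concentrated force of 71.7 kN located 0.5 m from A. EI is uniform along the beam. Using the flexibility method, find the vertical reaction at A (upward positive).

Take the reaction at C as the redundant and release it; the primary structure is a cantilever fixed at A.
Primary-structure tip deflection at C by superposition:
  UDL 25.4: wL⁴/(8EI) = 1984/EI
  point load 71.7 at a = 0.5: Pa²(3L − a)/(6EI) = 43.32/EI
  δ_0 = 2028/EI
Tip deflection under a unit load at C: L³/(3EI) = 41.67/EI.
Compatibility at C: δ_0 − R_C·δ_{CC} = 0, so R_C = 2028/41.67 = 48.66 kN.
Vertical equilibrium: R_A = ΣP − R_C = 198.7 − 48.66 = 150 kN.

R_A = 150 kN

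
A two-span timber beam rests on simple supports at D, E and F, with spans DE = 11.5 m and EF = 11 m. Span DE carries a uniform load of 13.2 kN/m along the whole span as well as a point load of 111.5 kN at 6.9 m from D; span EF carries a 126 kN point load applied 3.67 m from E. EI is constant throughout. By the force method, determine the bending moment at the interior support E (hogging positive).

Take M_E as the redundant. Released structure: two simple spans DE and EF with a hinge at E.
Discontinuity in slope at E on the released structure — sum the simple-span end rotations:
  span DE: UDL 13.2: wL³/(24EI) = 836.5/EI
  span DE: point load 111.5 at a = 6.9: Pab(L + a)/(6LEI) = 943.7/EI
  span EF: point load 126 at a = 3.67: Pab(L + b)/(6LEI) = 941.4/EI
  relative rotation θ_0 = (1780 + 941.4)/EI = 2722/EI
A unit hogging moment at E produces rotation L₁/(3EI) + L₂/(3EI) = 7.5/EI.
Compatibility: M_E·(L₁+L₂)/(3EI) = θ_0, giving M_E = 362.9 kN·m (hogging).

M_E = 362.9 kN·m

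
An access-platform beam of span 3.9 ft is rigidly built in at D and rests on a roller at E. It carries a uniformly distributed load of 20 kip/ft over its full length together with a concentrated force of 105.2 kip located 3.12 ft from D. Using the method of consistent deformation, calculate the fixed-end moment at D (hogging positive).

M_D = 77.41 kip·ft

Remove the prop at E; the released (primary) structure is a cantilever built in at D.
Free-end deflection of the primary structure under the applied loading (downward +):
  UDL 20: wL⁴/(8EI) = 578.4/EI
  point load 105.2 at a = 3.12: Pa²(3L − a)/(6EI) = 1464/EI
  δ_0 = 2043/EI
Tip deflection under a unit load at E: L³/(3EI) = 19.77/EI.
The prop prevents deflection at E: R_E = δ_0/δ_{EE} = 2043/19.77 = 103.3 kip.
Moment equilibrium about D: M_D = Σ(load moments about D) − R_E·L = 480.3 − 103.3×3.9 = 77.41 kip·ft.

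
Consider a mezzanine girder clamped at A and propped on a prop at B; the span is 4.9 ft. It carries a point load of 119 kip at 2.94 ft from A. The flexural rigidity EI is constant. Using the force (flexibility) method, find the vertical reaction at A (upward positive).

R_A = 67.59 kip

Release the roller at B. Primary structure: cantilever fixed at A.
Primary-structure tip deflection at B by superposition:
  point load 119 at a = 2.94: Pa²(3L − a)/(6EI) = 2016/EI
Flexibility coefficient — unit upward force at B: δ_{BB} = L³/(3EI) = 39.22/EI.
Compatibility at B: δ_0 − R_B·δ_{BB} = 0, so R_B = 2016/39.22 = 51.41 kip.
Vertical equilibrium: R_A = ΣP − R_B = 119 − 51.41 = 67.59 kip.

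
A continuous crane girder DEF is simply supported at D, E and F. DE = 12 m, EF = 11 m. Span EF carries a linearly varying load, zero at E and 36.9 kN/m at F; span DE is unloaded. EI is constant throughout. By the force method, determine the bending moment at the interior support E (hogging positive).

Release continuity at E by inserting a hinge; the redundant is the internal moment M_E. The primary structure is two simply-supported spans DE and EF.
End slopes at the hinge E, treating each span as simply supported:
  span EF: triangular load, peak 36.9: 7w₀L³/(360EI) = 955/EI
  relative rotation θ_0 = (0 + 955)/EI = 955/EI
A unit hogging moment at E produces rotation L₁/(3EI) + L₂/(3EI) = 7.667/EI.
Compatibility: M_E·(L₁+L₂)/(3EI) = θ_0, giving M_E = 124.6 kN·m (hogging).

M_E = 124.6 kN·m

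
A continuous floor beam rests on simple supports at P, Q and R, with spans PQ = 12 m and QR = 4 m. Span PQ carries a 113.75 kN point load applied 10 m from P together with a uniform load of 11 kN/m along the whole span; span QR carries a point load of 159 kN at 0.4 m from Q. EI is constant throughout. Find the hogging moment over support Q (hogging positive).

Insert a hinge at Q; M_Q is the redundant, and each span becomes simply supported.
Rotations at Q on the released spans (each span's end-slope, ×1/EI):
  span PQ: point load 113.75 at a = 10: Pab(L + a)/(6LEI) = 695.1/EI
  span PQ: UDL 11: wL³/(24EI) = 792/EI
  span QR: point load 159 at a = 0.4: Pab(L + b)/(6LEI) = 72.5/EI
  relative rotation θ_0 = (1487 + 72.5)/EI = 1560/EI
A unit hogging moment at Q produces rotation L₁/(3EI) + L₂/(3EI) = 5.333/EI.
Slope continuity at Q: θ_0 = M_Q·5.333/EI, so M_Q = 1560/5.333 = 292.4 kN·m (hogging).

M_Q = 292.4 kN·m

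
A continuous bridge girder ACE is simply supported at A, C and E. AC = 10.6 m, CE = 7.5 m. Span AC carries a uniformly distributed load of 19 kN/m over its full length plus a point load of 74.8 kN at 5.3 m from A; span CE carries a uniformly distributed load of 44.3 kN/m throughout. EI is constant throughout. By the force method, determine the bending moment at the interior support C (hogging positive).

M_C = 372.4 kN·m

Take M_C as the redundant. Released structure: two simple spans AC and CE with a hinge at C.
End slopes at the hinge C, treating each span as simply supported:
  span AC: UDL 19: wL³/(24EI) = 942.9/EI
  span AC: point load 74.8 at a = 5.3: Pab(L + a)/(6LEI) = 525.3/EI
  span CE: UDL 44.3: wL³/(24EI) = 778.7/EI
  relative rotation θ_0 = (1468 + 778.7)/EI = 2247/EI
A unit hogging moment at C produces rotation L₁/(3EI) + L₂/(3EI) = 6.033/EI.
Slope continuity at C: θ_0 = M_C·6.033/EI, so M_C = 2247/6.033 = 372.4 kN·m (hogging).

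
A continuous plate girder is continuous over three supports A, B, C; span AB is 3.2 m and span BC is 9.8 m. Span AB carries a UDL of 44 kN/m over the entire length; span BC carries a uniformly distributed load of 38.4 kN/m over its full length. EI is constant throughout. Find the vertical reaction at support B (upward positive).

R_B = 408.4 kN

Take M_B as the redundant. Released structure: two simple spans AB and BC with a hinge at B.
Discontinuity in slope at B on the released structure — sum the simple-span end rotations:
  span AB: UDL 44: wL³/(24EI) = 60.07/EI
  span BC: UDL 38.4: wL³/(24EI) = 1506/EI
  relative rotation θ_0 = (60.07 + 1506)/EI = 1566/EI
A unit hogging moment at B produces rotation L₁/(3EI) + L₂/(3EI) = 4.333/EI.
Compatibility: M_B·(L₁+L₂)/(3EI) = θ_0, giving M_B = 361.4 kN·m (hogging).
Span AB, ΣM about A with M_B applied at B: R_B^{AB}·3.2 = 225.3 + 361.4, so R_B^{AB} = 183.3 kN and R_A = 140.8 − 183.3 = -42.53 kN.
Span BC, ΣM about C: R_B^{BC}·9.8 = 1844 + 361.4, so R_B^{BC} = 225 kN and R_C = 376.3 − 225 = 151.3 kN.
R_B = 183.3 + 225 = 408.4 kN.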